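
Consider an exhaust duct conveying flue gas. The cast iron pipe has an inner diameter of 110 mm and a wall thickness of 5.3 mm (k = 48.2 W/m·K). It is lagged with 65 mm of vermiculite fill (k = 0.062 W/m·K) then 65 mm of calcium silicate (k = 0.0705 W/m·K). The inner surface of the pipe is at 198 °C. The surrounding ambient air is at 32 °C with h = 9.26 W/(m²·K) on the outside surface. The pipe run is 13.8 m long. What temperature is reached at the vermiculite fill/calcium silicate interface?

T ≈ 90.9 °C

Treating each annulus and film as a series resistance:
R_cast iron pipe wall = ln(60.3/55)/(2π×48.2×13.8) = 2.201×10^-5 K/W
R_vermiculite fill = ln(125.3/60.3)/(2π×0.062×13.8) = 0.136 K/W
R_calcium silicate = ln(190.3/125.3)/(2π×0.0705×13.8) = 0.06836 K/W
R_outer film = 1/(h_o·2πr_oL) = 1/(9.26×2π×0.1903×13.8) = 0.006545 K/W
R_total = 0.211 K/W
Q = ΔT/R_total = 166/0.211
Q = 787 W
T_interface = T_inner − Q·ΣR(inner→interface) = 198 − 787×0.1361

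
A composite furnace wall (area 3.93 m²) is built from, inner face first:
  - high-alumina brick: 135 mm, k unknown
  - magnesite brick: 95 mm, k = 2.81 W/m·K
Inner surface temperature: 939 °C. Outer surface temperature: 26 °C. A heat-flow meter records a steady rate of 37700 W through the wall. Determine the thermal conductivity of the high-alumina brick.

k ≈ 2.2 W/(m·K)

Treating each layer as a thermal resistance in series:
R_magnesite brick = L/(kA) = 0.095/(2.81×3.93) = 0.008603 K/W
Sum of known resistances R_other = 0.008603 K/W
Total R = ΔT/Q = 913/37700 = 0.02422 K/W
R_high-alumina brick = R_total − R_other = 0.01562 K/W
k = L/(R·A) = 0.135/(0.01562×3.93)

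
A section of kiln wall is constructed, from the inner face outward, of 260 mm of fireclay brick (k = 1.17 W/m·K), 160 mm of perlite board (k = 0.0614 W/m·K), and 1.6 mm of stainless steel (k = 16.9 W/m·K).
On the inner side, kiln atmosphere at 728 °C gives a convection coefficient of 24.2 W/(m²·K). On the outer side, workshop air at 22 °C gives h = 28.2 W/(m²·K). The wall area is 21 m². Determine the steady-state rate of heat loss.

Q ≈ 5100 W

Using the resistance-network approach (series):
R_inner film = 1/(h_i·A) = 1/(24.2×21) = 0.001968 K/W
R_fireclay brick = L/(kA) = 0.26/(1.17×21) = 0.01058 K/W
R_perlite board = L/(kA) = 0.16/(0.0614×21) = 0.1241 K/W
R_stainless steel = L/(kA) = 0.0016/(16.9×21) = 4.508×10^-6 K/W
R_outer film = 1/(h_o·A) = 1/(28.2×21) = 0.001689 K/W
R_total = 0.1383 K/W
Q = ΔT / R_total = 706 / 0.1383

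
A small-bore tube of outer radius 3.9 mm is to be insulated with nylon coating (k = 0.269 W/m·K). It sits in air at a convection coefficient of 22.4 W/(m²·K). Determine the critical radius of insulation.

r_cr ≈ 12 mm

For a cylinder r_cr = k/h = 0.269/22.4
r_cr = 12 mm; since the bare radius (3.9 mm) is below r_cr, adding a thin layer of insulation will *increase* heat loss.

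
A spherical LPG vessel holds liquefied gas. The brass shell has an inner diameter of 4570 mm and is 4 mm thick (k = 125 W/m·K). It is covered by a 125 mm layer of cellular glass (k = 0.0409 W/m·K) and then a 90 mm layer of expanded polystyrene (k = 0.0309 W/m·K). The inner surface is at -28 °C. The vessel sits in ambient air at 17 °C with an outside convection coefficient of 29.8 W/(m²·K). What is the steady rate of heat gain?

Spherical conduction: R = (1/r_in − 1/r_out)/(4πk) per layer; series-sum.
R_brass shell = (1/2.285 − 1/2.289)/(4π×125) = 4.869×10^-7 K/W
R_cellular glass = (1/2.289 − 1/2.414)/(4π×0.0409) = 0.04401 K/W
R_expanded polystyrene = (1/2.414 − 1/2.504)/(4π×0.0309) = 0.03834 K/W
R_outer film = 1/(h·4πr_o²) = 1/(29.8×4π×2.504²) = 4.259×10^-4 K/W
R_total = 0.08279 K/W
Q = ΔT/R_total = 45/0.08279

Q ≈ 544 W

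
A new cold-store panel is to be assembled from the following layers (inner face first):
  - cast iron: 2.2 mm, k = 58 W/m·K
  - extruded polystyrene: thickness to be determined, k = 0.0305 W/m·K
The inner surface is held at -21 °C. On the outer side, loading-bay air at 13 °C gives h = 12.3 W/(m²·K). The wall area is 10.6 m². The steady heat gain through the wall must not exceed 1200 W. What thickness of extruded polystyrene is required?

L ≈ 6.68 mm

Using the resistance-network approach (series):
R_cast iron = L/(kA) = 0.0022/(58×10.6) = 3.578×10^-6 K/W
R_outer film = 1/(h_o·A) = 1/(12.3×10.6) = 0.00767 K/W
Sum of the known resistances R_other = 0.007673 K/W
Required total resistance R_tot = ΔT/Q_allow = 34/1200 = 0.02833 K/W
R_extruded polystyrene = R_tot − R_other = 0.02066 K/W
L = R·k·A = 0.02066×0.0305×10.6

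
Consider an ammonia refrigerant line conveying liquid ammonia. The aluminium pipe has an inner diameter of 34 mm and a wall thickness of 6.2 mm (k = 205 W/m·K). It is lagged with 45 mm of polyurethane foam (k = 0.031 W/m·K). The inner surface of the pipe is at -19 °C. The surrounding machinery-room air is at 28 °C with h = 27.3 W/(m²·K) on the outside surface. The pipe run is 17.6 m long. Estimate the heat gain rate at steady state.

Cylindrical conduction, so R = ln(r₂/r₁)/(2πkL) per layer, in series:
R_aluminium pipe wall = ln(23.2/17)/(2π×205×17.6) = 1.372×10^-5 K/W
R_polyurethane foam = ln(68.2/23.2)/(2π×0.031×17.6) = 0.3145 K/W
R_outer film = 1/(h_o·2πr_oL) = 1/(27.3×2π×0.0682×17.6) = 0.004857 K/W
R_total = 0.3194 K/W
Q = ΔT/R_total = 47/0.3194

Q ≈ 147 W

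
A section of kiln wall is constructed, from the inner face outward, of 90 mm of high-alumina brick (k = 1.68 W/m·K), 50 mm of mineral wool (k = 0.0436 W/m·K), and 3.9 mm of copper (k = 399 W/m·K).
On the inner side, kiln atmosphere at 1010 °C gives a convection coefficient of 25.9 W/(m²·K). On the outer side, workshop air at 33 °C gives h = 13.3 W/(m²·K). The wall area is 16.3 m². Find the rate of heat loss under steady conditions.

Using the resistance-network approach (series):
R_inner film = 1/(h_i·A) = 1/(25.9×16.3) = 0.002369 K/W
R_high-alumina brick = L/(kA) = 0.09/(1.68×16.3) = 0.003287 K/W
R_mineral wool = L/(kA) = 0.05/(0.0436×16.3) = 0.07036 K/W
R_copper = L/(kA) = 0.0039/(399×16.3) = 5.997×10^-7 K/W
R_outer film = 1/(h_o·A) = 1/(13.3×16.3) = 0.004613 K/W
R_total = 0.08062 K/W
Q = ΔT / R_total = 977 / 0.08062

Q ≈ 12100 W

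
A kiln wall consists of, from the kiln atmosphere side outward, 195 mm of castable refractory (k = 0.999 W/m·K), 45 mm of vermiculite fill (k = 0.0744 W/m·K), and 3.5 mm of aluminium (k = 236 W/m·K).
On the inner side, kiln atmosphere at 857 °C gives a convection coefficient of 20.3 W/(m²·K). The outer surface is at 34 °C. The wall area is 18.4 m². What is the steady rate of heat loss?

Treating each layer as a thermal resistance in series:
R_inner film = 1/(h_i·A) = 1/(20.3×18.4) = 0.002677 K/W
R_castable refractory = L/(kA) = 0.195/(0.999×18.4) = 0.01061 K/W
R_vermiculite fill = L/(kA) = 0.045/(0.0744×18.4) = 0.03287 K/W
R_aluminium = L/(kA) = 0.0035/(236×18.4) = 8.06×10^-7 K/W
R_total = 0.04616 K/W
Q = ΔT / R_total = 823 / 0.04616

Q ≈ 17800 W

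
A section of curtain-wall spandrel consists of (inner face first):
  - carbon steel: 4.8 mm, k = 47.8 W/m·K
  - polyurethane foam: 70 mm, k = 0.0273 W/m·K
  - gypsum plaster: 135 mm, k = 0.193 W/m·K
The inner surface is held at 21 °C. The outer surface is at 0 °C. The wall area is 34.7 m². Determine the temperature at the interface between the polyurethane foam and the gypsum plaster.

T ≈ 4.5 °C

Using the resistance-network approach (series):
R_carbon steel = L/(kA) = 0.0048/(47.8×34.7) = 2.894×10^-6 K/W
R_polyurethane foam = L/(kA) = 0.07/(0.0273×34.7) = 0.07389 K/W
R_gypsum plaster = L/(kA) = 0.135/(0.193×34.7) = 0.02016 K/W
R_total = 0.09405 K/W;  Q = ΔT/R_total = 21/0.09405 = 223.3 W
T_interface = T_inner − Q·ΣR(inner→interface) = 21 − 223×0.0739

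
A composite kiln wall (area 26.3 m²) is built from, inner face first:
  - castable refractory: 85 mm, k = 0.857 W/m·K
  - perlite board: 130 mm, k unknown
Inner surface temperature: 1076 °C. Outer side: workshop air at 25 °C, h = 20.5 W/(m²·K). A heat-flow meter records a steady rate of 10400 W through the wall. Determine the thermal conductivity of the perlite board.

k ≈ 0.0518 W/(m·K)

Thermal resistances in series:
R_castable refractory = L/(kA) = 0.085/(0.857×26.3) = 0.003771 K/W
R_outer film = 1/(h_o·A) = 1/(20.5×26.3) = 0.001855 K/W
Sum of known resistances R_other = 0.005626 K/W
Total R = ΔT/Q = 1051/10400 = 0.1011 K/W
R_perlite board = R_total − R_other = 0.09543 K/W
k = L/(R·A) = 0.13/(0.09543×26.3)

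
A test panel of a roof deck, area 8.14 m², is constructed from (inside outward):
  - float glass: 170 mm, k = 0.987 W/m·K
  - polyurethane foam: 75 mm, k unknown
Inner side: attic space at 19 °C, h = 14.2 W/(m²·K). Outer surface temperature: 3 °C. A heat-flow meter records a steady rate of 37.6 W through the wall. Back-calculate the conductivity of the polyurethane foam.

k ≈ 0.0233 W/(m·K)

Thermal resistances in series:
R_inner film = 1/(h_i·A) = 1/(14.2×8.14) = 0.008651 K/W
R_float glass = L/(kA) = 0.17/(0.987×8.14) = 0.02116 K/W
Sum of known resistances R_other = 0.02981 K/W
Total R = ΔT/Q = 16/37.6 = 0.4255 K/W
R_polyurethane foam = R_total − R_other = 0.3957 K/W
k = L/(R·A) = 0.075/(0.3957×8.14)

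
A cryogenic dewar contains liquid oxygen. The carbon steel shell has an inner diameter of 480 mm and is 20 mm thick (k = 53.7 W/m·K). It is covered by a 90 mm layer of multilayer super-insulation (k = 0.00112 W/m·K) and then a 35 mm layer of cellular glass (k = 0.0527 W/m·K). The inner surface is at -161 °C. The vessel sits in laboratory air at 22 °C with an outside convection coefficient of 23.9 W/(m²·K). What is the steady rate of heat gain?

Radial (spherical) resistances in series:
R_carbon steel shell = (1/0.24 − 1/0.26)/(4π×53.7) = 4.75×10^-4 K/W
R_multilayer super-insulation = (1/0.26 − 1/0.35)/(4π×0.00112) = 70.27 K/W
R_cellular glass = (1/0.35 − 1/0.385)/(4π×0.0527) = 0.3922 K/W
R_outer film = 1/(h·4πr_o²) = 1/(23.9×4π×0.385²) = 0.02246 K/W
R_total = 70.69 K/W
Q = ΔT/R_total = 183/70.69

Q ≈ 2.59 W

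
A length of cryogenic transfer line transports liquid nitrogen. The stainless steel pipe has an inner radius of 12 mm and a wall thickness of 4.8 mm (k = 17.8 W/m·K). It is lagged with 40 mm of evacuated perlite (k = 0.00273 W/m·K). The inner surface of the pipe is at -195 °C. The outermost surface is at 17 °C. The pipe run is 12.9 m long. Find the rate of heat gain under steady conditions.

Q ≈ 38.5 W

For a radial system each layer contributes R = ln(r_out/r_in)/(2πkL); films add R = 1/(hA).
R_stainless steel pipe wall = ln(16.8/12)/(2π×17.8×12.9) = 2.332×10^-4 K/W
R_evacuated perlite = ln(56.8/16.8)/(2π×0.00273×12.9) = 5.505 K/W
R_total = 5.505 K/W
Q = ΔT/R_total = 212/5.505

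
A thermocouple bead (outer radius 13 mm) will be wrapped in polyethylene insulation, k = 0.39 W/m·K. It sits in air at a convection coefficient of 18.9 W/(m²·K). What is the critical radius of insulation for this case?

For a sphere r_cr = 2k/h = 2×0.39/18.9
r_cr = 41.3 mm; since the bare radius (13 mm) is below r_cr, adding a thin layer of insulation will *increase* heat loss.

r_cr ≈ 41.3 mm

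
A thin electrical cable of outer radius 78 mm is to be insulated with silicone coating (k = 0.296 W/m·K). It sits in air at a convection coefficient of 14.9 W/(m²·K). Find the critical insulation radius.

r_cr ≈ 19.9 mm

For a cylinder r_cr = k/h = 0.296/14.9
r_cr = 19.9 mm; since the bare radius (78 mm) is above r_cr, any added insulation will reduce heat loss.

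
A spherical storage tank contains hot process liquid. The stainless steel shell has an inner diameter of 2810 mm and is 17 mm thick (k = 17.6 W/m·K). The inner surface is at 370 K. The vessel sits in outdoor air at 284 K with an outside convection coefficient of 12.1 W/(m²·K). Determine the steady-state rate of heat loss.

Q ≈ 26100 W

Spherical conduction: R = (1/r_in − 1/r_out)/(4πk) per layer; series-sum.
R_stainless steel shell = (1/1.405 − 1/1.422)/(4π×17.6) = 3.847×10^-5 K/W
R_outer film = 1/(h·4πr_o²) = 1/(12.1×4π×1.422²) = 0.003252 K/W
R_total = 0.003291 K/W
Q = ΔT/R_total = 86/0.003291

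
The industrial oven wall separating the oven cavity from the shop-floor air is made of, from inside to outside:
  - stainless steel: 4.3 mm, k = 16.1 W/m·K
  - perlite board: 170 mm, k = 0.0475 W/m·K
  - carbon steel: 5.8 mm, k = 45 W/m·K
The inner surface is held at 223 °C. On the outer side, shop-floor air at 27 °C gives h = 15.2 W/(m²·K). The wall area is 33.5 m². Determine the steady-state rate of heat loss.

Q ≈ 1800 W

Using the resistance-network approach (series):
R_stainless steel = L/(kA) = 0.0043/(16.1×33.5) = 7.973×10^-6 K/W
R_perlite board = L/(kA) = 0.17/(0.0475×33.5) = 0.1068 K/W
R_carbon steel = L/(kA) = 0.0058/(45×33.5) = 3.847×10^-6 K/W
R_outer film = 1/(h_o·A) = 1/(15.2×33.5) = 0.001964 K/W
R_total = 0.1088 K/W
Q = ΔT / R_total = 196 / 0.1088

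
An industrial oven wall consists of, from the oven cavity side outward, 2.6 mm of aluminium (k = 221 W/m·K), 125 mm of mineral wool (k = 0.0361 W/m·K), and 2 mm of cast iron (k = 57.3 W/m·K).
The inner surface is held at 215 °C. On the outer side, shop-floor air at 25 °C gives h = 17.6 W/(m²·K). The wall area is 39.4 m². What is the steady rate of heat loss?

Thermal resistances in series:
R_aluminium = L/(kA) = 0.0026/(221×39.4) = 2.986×10^-7 K/W
R_mineral wool = L/(kA) = 0.125/(0.0361×39.4) = 0.08788 K/W
R_cast iron = L/(kA) = 0.002/(57.3×39.4) = 8.859×10^-7 K/W
R_outer film = 1/(h_o·A) = 1/(17.6×39.4) = 0.001442 K/W
R_total = 0.08933 K/W
Q = ΔT / R_total = 190 / 0.08933

Q ≈ 2130 W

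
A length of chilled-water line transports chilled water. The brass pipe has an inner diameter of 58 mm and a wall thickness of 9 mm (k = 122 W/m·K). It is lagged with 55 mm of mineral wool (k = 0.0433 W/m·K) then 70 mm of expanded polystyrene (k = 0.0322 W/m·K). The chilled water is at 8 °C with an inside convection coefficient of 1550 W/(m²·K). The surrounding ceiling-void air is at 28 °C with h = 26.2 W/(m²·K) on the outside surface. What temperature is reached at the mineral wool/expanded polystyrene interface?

Treating each annulus and film as a series resistance:
R_inner film = 1/(h_i·2πr₁L) = 1/(1550×2π×0.029×1) = 0.003541 K/W
R_brass pipe wall = ln(38/29)/(2π×122×1) = 3.526×10^-4 K/W
R_mineral wool = ln(93/38)/(2π×0.0433×1) = 3.29 K/W
R_expanded polystyrene = ln(163/93)/(2π×0.0322×1) = 2.774 K/W
R_outer film = 1/(h_o·2πr_oL) = 1/(26.2×2π×0.163×1) = 0.03727 K/W
R_total = 6.105 K/W
Q = ΔT/R_total = 20/6.105
Q = 3.28 W/m
T_interface = T_inner + Q·ΣR(inner→interface) = 8 + 3.28×3.294

T ≈ 18.8 °C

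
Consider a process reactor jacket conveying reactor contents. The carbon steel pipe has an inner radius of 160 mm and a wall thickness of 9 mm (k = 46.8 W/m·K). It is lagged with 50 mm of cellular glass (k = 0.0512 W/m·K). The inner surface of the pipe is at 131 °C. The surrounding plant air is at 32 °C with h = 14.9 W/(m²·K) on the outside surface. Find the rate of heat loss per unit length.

q′ ≈ 116 W/m

Cylindrical conduction, so R = ln(r₂/r₁)/(2πkL) per layer, in series:
R_carbon steel pipe wall = ln(169/160)/(2π×46.8×1) = 1.861×10^-4 K/W
R_cellular glass = ln(219/169)/(2π×0.0512×1) = 0.8056 K/W
R_outer film = 1/(h_o·2πr_oL) = 1/(14.9×2π×0.219×1) = 0.04877 K/W
R_total = 0.8546 K/W
Q = ΔT/R_total = 99/0.8546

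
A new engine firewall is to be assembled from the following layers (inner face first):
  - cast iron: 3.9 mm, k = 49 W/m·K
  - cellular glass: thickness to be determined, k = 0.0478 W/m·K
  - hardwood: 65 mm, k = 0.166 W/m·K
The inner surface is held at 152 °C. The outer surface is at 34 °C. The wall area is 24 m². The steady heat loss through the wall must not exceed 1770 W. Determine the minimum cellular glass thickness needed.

Series thermal resistances:
R_cast iron = L/(kA) = 0.0039/(49×24) = 3.316×10^-6 K/W
R_hardwood = L/(kA) = 0.065/(0.166×24) = 0.01632 K/W
Sum of the known resistances R_other = 0.01632 K/W
Required total resistance R_tot = ΔT/Q_allow = 118/1770 = 0.06667 K/W
R_cellular glass = R_tot − R_other = 0.05035 K/W
L = R·k·A = 0.05035×0.0478×24

L ≈ 57.8 mm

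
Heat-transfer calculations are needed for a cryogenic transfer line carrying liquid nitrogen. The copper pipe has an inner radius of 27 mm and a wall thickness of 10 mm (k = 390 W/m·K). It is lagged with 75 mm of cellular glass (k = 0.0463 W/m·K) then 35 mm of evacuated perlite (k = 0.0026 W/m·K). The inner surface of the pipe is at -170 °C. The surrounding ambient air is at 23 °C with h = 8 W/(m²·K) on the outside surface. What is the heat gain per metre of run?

q′ ≈ 9.37 W/m

Cylindrical conduction, so R = ln(r₂/r₁)/(2πkL) per layer, in series:
R_copper pipe wall = ln(37/27)/(2π×390×1) = 1.286×10^-4 K/W
R_cellular glass = ln(112/37)/(2π×0.0463×1) = 3.807 K/W
R_evacuated perlite = ln(147/112)/(2π×0.0026×1) = 16.65 K/W
R_outer film = 1/(h_o·2πr_oL) = 1/(8×2π×0.147×1) = 0.1353 K/W
R_total = 20.59 K/W
Q = ΔT/R_total = 193/20.59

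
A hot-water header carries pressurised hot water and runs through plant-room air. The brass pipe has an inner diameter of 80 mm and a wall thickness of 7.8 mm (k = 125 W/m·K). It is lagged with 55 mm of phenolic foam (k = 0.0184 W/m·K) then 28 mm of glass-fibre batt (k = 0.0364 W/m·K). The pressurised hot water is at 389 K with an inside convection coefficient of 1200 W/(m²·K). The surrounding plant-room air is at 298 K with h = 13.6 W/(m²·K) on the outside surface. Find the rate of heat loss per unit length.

q′ ≈ 11.7 W/m

For a radial system each layer contributes R = ln(r_out/r_in)/(2πkL); films add R = 1/(hA).
R_inner film = 1/(h_i·2πr₁L) = 1/(1200×2π×0.04×1) = 0.003316 K/W
R_brass pipe wall = ln(47.8/40)/(2π×125×1) = 2.268×10^-4 K/W
R_phenolic foam = ln(102.8/47.8)/(2π×0.0184×1) = 6.624 K/W
R_glass-fibre batt = ln(130.8/102.8)/(2π×0.0364×1) = 1.053 K/W
R_outer film = 1/(h_o·2πr_oL) = 1/(13.6×2π×0.1308×1) = 0.08947 K/W
R_total = 7.77 K/W
Q = ΔT/R_total = 91/7.77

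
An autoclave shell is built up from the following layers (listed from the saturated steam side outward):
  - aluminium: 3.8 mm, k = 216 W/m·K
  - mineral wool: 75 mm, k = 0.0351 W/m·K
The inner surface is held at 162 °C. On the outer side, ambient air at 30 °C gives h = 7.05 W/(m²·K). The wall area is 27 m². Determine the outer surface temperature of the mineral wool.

Thermal resistances in series:
R_aluminium = L/(kA) = 0.0038/(216×27) = 6.516×10^-7 K/W
R_mineral wool = L/(kA) = 0.075/(0.0351×27) = 0.07914 K/W
R_outer film = 1/(h_o·A) = 1/(7.05×27) = 0.005253 K/W
R_total = 0.08439 K/W;  Q = ΔT/R_total = 132/0.08439 = 1564 W
T_interface = T_inner − Q·ΣR(inner→interface) = 162 − 1560×0.07914

T ≈ 38.2 °C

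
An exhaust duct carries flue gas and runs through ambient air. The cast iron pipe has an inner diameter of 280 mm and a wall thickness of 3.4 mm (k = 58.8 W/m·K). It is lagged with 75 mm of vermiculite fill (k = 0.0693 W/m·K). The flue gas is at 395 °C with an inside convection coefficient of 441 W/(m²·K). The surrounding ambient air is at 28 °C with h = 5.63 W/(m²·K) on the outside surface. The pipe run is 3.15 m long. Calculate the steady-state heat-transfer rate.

Q ≈ 1050 W

For a radial system each layer contributes R = ln(r_out/r_in)/(2πkL); films add R = 1/(hA).
R_inner film = 1/(h_i·2πr₁L) = 1/(441×2π×0.14×3.15) = 8.184×10^-4 K/W
R_cast iron pipe wall = ln(143.4/140)/(2π×58.8×3.15) = 2.062×10^-5 K/W
R_vermiculite fill = ln(218.4/143.4)/(2π×0.0693×3.15) = 0.3067 K/W
R_outer film = 1/(h_o·2πr_oL) = 1/(5.63×2π×0.2184×3.15) = 0.04109 K/W
R_total = 0.3486 K/W
Q = ΔT/R_total = 367/0.3486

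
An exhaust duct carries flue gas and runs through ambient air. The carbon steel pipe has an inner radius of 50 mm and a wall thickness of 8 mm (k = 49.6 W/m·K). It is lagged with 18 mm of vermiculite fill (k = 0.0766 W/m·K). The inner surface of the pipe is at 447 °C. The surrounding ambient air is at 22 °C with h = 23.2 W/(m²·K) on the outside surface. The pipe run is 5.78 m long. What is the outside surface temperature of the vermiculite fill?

Per-layer cylindrical resistances, series-summed:
R_carbon steel pipe wall = ln(58/50)/(2π×49.6×5.78) = 8.24×10^-5 K/W
R_vermiculite fill = ln(76/58)/(2π×0.0766×5.78) = 0.09716 K/W
R_outer film = 1/(h_o·2πr_oL) = 1/(23.2×2π×0.076×5.78) = 0.01562 K/W
R_total = 0.1129 K/W
Q = ΔT/R_total = 425/0.1129
Q = 3770 W
T_interface = T_inner − Q·ΣR(inner→interface) = 447 − 3770×0.09724

T ≈ 80.8 °C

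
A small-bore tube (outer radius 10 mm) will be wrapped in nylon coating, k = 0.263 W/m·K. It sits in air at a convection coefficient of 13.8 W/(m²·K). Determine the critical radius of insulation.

For a cylinder r_cr = k/h = 0.263/13.8
r_cr = 19.1 mm; since the bare radius (10 mm) is below r_cr, adding a thin layer of insulation will *increase* heat loss.

r_cr ≈ 19.1 mm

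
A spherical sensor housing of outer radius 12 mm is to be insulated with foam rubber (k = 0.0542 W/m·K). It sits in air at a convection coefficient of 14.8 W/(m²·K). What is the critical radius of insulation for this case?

r_cr ≈ 7.32 mm

For a sphere r_cr = 2k/h = 2×0.0542/14.8
r_cr = 7.32 mm; since the bare radius (12 mm) is above r_cr, any added insulation will reduce heat loss.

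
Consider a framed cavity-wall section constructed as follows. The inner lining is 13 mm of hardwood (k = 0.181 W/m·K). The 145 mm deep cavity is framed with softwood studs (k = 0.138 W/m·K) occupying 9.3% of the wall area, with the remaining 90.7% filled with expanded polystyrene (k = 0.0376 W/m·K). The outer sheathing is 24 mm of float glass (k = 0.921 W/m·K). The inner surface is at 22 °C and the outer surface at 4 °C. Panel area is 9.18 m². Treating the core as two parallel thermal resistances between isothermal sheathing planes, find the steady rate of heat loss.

Q ≈ 51.8 W

Sheathing layers in series; stud and cavity paths in parallel between them.
R_inner = 0.013/(0.181×9.18) = 0.007824 K/W
R_stud  = 0.145/(0.138×0.093×9.18) = 1.231 K/W
R_cav   = 0.145/(0.0376×0.907×9.18) = 0.4632 K/W
1/R_core = 1/R_stud + 1/R_cav → R_core = 0.3365 K/W
R_outer = 0.024/(0.921×9.18) = 0.002839 K/W
R_total = 0.3472 K/W
Q = ΔT/R_total = 18/0.3472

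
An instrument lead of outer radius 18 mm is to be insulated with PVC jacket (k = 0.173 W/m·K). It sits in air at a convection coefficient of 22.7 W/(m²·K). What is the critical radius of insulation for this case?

For a cylinder r_cr = k/h = 0.173/22.7
r_cr = 7.62 mm; since the bare radius (18 mm) is above r_cr, any added insulation will reduce heat loss.

r_cr ≈ 7.62 mm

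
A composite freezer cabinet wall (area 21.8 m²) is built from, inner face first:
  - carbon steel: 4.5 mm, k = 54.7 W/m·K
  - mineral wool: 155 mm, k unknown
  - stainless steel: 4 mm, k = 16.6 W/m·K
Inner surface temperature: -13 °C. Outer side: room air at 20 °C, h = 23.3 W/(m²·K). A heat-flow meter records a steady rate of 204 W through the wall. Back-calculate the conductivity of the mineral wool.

k ≈ 0.0445 W/(m·K)

Using the resistance-network approach (series):
R_carbon steel = L/(kA) = 0.0045/(54.7×21.8) = 3.774×10^-6 K/W
R_stainless steel = L/(kA) = 0.004/(16.6×21.8) = 1.105×10^-5 K/W
R_outer film = 1/(h_o·A) = 1/(23.3×21.8) = 0.001969 K/W
Sum of known resistances R_other = 0.001984 K/W
Total R = ΔT/Q = 33/204 = 0.1618 K/W
R_mineral wool = R_total − R_other = 0.1598 K/W
k = L/(R·A) = 0.155/(0.1598×21.8)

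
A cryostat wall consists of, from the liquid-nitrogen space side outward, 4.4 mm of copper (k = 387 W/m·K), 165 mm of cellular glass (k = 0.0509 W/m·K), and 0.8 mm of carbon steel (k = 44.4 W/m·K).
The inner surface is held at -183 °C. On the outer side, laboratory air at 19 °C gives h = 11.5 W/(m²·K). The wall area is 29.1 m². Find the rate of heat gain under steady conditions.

Treating each layer as a thermal resistance in series:
R_copper = L/(kA) = 0.0044/(387×29.1) = 3.907×10^-7 K/W
R_cellular glass = L/(kA) = 0.165/(0.0509×29.1) = 0.1114 K/W
R_carbon steel = L/(kA) = 0.0008/(44.4×29.1) = 6.192×10^-7 K/W
R_outer film = 1/(h_o·A) = 1/(11.5×29.1) = 0.002988 K/W
R_total = 0.1144 K/W
Q = ΔT / R_total = 202 / 0.1144

Q ≈ 1770 W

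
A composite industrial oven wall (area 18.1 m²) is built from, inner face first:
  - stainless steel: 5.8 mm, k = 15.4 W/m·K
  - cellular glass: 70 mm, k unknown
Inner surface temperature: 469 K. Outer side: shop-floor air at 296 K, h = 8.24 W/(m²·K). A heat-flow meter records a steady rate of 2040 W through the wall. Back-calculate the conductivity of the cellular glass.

k ≈ 0.0495 W/(m·K)

Model the wall as resistances in series:
R_stainless steel = L/(kA) = 0.0058/(15.4×18.1) = 2.081×10^-5 K/W
R_outer film = 1/(h_o·A) = 1/(8.24×18.1) = 0.006705 K/W
Sum of known resistances R_other = 0.006726 K/W
Total R = ΔT/Q = 173/2040 = 0.0848 K/W
R_cellular glass = R_total − R_other = 0.07808 K/W
k = L/(R·A) = 0.07/(0.07808×18.1)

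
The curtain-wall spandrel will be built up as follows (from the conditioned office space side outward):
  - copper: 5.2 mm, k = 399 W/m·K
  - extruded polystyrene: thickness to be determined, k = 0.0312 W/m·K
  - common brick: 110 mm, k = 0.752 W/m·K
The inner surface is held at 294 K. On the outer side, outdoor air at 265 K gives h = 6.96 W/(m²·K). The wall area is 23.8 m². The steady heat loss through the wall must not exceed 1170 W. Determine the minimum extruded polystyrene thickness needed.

L ≈ 9.36 mm

Series thermal resistances:
R_copper = L/(kA) = 0.0052/(399×23.8) = 5.476×10^-7 K/W
R_common brick = L/(kA) = 0.11/(0.752×23.8) = 0.006146 K/W
R_outer film = 1/(h_o·A) = 1/(6.96×23.8) = 0.006037 K/W
Sum of the known resistances R_other = 0.01218 K/W
Required total resistance R_tot = ΔT/Q_allow = 29/1170 = 0.02479 K/W
R_extruded polystyrene = R_tot − R_other = 0.0126 K/W
L = R·k·A = 0.0126×0.0312×23.8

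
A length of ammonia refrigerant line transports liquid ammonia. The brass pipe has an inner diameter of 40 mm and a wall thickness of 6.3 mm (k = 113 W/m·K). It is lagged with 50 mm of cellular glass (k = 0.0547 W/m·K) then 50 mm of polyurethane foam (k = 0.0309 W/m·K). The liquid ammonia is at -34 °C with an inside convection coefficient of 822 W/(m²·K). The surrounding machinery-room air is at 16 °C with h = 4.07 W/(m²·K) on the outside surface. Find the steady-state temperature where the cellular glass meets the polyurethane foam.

Treating each annulus and film as a series resistance:
R_inner film = 1/(h_i·2πr₁L) = 1/(822×2π×0.02×1) = 0.009681 K/W
R_brass pipe wall = ln(26.3/20)/(2π×113×1) = 3.857×10^-4 K/W
R_cellular glass = ln(76.3/26.3)/(2π×0.0547×1) = 3.099 K/W
R_polyurethane foam = ln(126.3/76.3)/(2π×0.0309×1) = 2.596 K/W
R_outer film = 1/(h_o·2πr_oL) = 1/(4.07×2π×0.1263×1) = 0.3096 K/W
R_total = 6.015 K/W
Q = ΔT/R_total = 50/6.015
Q = 8.31 W/m
T_interface = T_inner + Q·ΣR(inner→interface) = -34 + 8.31×3.109

T ≈ -8.15 °C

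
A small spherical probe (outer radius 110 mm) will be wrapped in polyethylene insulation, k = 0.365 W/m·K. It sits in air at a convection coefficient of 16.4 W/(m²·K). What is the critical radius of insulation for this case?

For a sphere r_cr = 2k/h = 2×0.365/16.4
r_cr = 44.5 mm; since the bare radius (110 mm) is above r_cr, any added insulation will reduce heat loss.

r_cr ≈ 44.5 mm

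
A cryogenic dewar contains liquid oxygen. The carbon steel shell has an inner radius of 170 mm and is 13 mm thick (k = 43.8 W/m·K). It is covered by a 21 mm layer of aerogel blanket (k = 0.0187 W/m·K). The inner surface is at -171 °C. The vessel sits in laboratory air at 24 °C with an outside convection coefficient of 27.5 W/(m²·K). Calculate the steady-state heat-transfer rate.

Spherical conduction: R = (1/r_in − 1/r_out)/(4πk) per layer; series-sum.
R_carbon steel shell = (1/0.17 − 1/0.183)/(4π×43.8) = 7.592×10^-4 K/W
R_aerogel blanket = (1/0.183 − 1/0.204)/(4π×0.0187) = 2.394 K/W
R_outer film = 1/(h·4πr_o²) = 1/(27.5×4π×0.204²) = 0.06953 K/W
R_total = 2.464 K/W
Q = ΔT/R_total = 195/2.464

Q ≈ 79.1 W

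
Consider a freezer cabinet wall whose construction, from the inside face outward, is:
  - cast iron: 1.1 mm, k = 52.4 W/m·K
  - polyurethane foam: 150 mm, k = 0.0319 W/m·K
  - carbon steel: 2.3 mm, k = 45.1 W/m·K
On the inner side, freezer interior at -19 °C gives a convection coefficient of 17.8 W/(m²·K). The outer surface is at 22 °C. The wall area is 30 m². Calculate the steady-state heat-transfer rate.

Q ≈ 258 W

Treating each layer as a thermal resistance in series:
R_inner film = 1/(h_i·A) = 1/(17.8×30) = 0.001873 K/W
R_cast iron = L/(kA) = 0.0011/(52.4×30) = 6.997×10^-7 K/W
R_polyurethane foam = L/(kA) = 0.15/(0.0319×30) = 0.1567 K/W
R_carbon steel = L/(kA) = 0.0023/(45.1×30) = 1.7×10^-6 K/W
R_total = 0.1586 K/W
Q = ΔT / R_total = 41 / 0.1586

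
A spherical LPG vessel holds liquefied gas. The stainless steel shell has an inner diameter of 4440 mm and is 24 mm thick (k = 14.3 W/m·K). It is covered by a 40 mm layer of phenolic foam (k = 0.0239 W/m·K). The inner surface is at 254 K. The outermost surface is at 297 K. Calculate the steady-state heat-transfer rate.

Radial (spherical) resistances in series:
R_stainless steel shell = (1/2.22 − 1/2.244)/(4π×14.3) = 2.681×10^-5 K/W
R_phenolic foam = (1/2.244 − 1/2.284)/(4π×0.0239) = 0.02599 K/W
R_total = 0.02601 K/W
Q = ΔT/R_total = 43/0.02601

Q ≈ 1650 W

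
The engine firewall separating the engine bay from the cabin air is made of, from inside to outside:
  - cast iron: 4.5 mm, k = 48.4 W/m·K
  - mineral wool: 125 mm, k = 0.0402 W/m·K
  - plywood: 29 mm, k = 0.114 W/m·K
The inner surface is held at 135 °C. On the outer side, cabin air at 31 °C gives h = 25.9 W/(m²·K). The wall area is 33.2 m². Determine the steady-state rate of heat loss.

Q ≈ 1010 W

Model the wall as resistances in series:
R_cast iron = L/(kA) = 0.0045/(48.4×33.2) = 2.8×10^-6 K/W
R_mineral wool = L/(kA) = 0.125/(0.0402×33.2) = 0.09366 K/W
R_plywood = L/(kA) = 0.029/(0.114×33.2) = 0.007662 K/W
R_outer film = 1/(h_o·A) = 1/(25.9×33.2) = 0.001163 K/W
R_total = 0.1025 K/W
Q = ΔT / R_total = 104 / 0.1025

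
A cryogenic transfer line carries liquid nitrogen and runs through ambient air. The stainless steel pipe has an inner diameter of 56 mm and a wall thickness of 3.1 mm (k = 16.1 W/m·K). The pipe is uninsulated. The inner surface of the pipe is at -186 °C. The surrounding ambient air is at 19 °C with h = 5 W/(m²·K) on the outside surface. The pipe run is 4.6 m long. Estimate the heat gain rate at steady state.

Q ≈ 920 W

Radial resistances (cylindrical: R_cond = ln(r_o/r_i)/(2πkL), R_conv = 1/(h·2πrL)):
R_stainless steel pipe wall = ln(31.1/28)/(2π×16.1×4.6) = 2.257×10^-4 K/W
R_outer film = 1/(h_o·2πr_oL) = 1/(5×2π×0.0311×4.6) = 0.2225 K/W
R_total = 0.2227 K/W
Q = ΔT/R_total = 205/0.2227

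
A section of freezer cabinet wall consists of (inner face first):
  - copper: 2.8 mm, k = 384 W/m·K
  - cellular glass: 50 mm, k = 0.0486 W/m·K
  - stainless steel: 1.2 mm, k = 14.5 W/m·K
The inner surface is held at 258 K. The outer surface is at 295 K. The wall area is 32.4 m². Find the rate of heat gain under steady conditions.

Treating each layer as a thermal resistance in series:
R_copper = L/(kA) = 0.0028/(384×32.4) = 2.251×10^-7 K/W
R_cellular glass = L/(kA) = 0.05/(0.0486×32.4) = 0.03175 K/W
R_stainless steel = L/(kA) = 0.0012/(14.5×32.4) = 2.554×10^-6 K/W
R_total = 0.03176 K/W
Q = ΔT / R_total = 37 / 0.03176

Q ≈ 1170 W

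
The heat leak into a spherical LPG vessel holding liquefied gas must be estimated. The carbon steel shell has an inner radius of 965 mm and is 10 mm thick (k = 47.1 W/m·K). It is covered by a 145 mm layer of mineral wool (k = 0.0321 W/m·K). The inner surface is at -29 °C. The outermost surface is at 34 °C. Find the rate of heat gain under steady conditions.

Q ≈ 191 W

For a spherical shell R = (1/r₁ − 1/r₂)/(4πk); film R = 1/(h·4πr²). In series:
R_carbon steel shell = (1/0.965 − 1/0.975)/(4π×47.1) = 1.796×10^-5 K/W
R_mineral wool = (1/0.975 − 1/1.12)/(4π×0.0321) = 0.3292 K/W
R_total = 0.3292 K/W
Q = ΔT/R_total = 63/0.3292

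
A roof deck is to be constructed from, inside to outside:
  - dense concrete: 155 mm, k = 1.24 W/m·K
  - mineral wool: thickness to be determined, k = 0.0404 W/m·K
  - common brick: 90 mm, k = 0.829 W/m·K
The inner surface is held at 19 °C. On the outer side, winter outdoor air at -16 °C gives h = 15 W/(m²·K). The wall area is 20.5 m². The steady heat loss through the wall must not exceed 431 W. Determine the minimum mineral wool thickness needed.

L ≈ 55.1 mm

Using the resistance-network approach (series):
R_dense concrete = L/(kA) = 0.155/(1.24×20.5) = 0.006098 K/W
R_common brick = L/(kA) = 0.09/(0.829×20.5) = 0.005296 K/W
R_outer film = 1/(h_o·A) = 1/(15×20.5) = 0.003252 K/W
Sum of the known resistances R_other = 0.01465 K/W
Required total resistance R_tot = ΔT/Q_allow = 35/431 = 0.08121 K/W
R_mineral wool = R_tot − R_other = 0.06656 K/W
L = R·k·A = 0.06656×0.0404×20.5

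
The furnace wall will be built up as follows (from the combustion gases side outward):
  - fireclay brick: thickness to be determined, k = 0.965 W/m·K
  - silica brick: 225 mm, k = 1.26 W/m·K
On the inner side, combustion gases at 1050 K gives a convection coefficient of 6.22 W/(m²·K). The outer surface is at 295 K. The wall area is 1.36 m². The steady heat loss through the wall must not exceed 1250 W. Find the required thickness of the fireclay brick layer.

Model the wall as resistances in series:
R_inner film = 1/(h_i·A) = 1/(6.22×1.36) = 0.1182 K/W
R_silica brick = L/(kA) = 0.225/(1.26×1.36) = 0.1313 K/W
Sum of the known resistances R_other = 0.2495 K/W
Required total resistance R_tot = ΔT/Q_allow = 755/1250 = 0.604 K/W
R_fireclay brick = R_tot − R_other = 0.3545 K/W
L = R·k·A = 0.3545×0.965×1.36

L ≈ 465 mm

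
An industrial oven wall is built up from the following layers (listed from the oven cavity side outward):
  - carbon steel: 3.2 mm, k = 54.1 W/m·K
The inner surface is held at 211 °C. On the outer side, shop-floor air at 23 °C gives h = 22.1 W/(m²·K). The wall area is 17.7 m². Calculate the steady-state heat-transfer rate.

Q ≈ 73400 W

Using the resistance-network approach (series):
R_carbon steel = L/(kA) = 0.0032/(54.1×17.7) = 3.342×10^-6 K/W
R_outer film = 1/(h_o·A) = 1/(22.1×17.7) = 0.002556 K/W
R_total = 0.00256 K/W
Q = ΔT / R_total = 188 / 0.00256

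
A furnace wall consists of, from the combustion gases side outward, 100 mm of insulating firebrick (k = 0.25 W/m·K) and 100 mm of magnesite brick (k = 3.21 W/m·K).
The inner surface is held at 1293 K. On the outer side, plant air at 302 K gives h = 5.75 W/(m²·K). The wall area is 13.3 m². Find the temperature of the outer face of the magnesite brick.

T ≈ 587 K

Series thermal resistances:
R_insulating firebrick = L/(kA) = 0.1/(0.25×13.3) = 0.03008 K/W
R_magnesite brick = L/(kA) = 0.1/(3.21×13.3) = 0.002342 K/W
R_outer film = 1/(h_o·A) = 1/(5.75×13.3) = 0.01308 K/W
R_total = 0.04549 K/W;  Q = ΔT/R_total = 991/0.04549 = 21780 W
T_interface = T_inner − Q·ΣR(inner→interface) = 1293 − 21800×0.03242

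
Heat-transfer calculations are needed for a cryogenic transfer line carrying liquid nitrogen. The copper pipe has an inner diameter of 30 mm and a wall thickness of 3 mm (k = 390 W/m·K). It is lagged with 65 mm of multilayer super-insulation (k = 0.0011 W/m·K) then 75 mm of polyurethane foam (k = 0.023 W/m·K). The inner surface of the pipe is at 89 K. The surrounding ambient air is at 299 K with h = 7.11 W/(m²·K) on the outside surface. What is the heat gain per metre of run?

Radial resistances (cylindrical: R_cond = ln(r_o/r_i)/(2πkL), R_conv = 1/(h·2πrL)):
R_copper pipe wall = ln(18/15)/(2π×390×1) = 7.44×10^-5 K/W
R_multilayer super-insulation = ln(83/18)/(2π×0.0011×1) = 221.1 K/W
R_polyurethane foam = ln(158/83)/(2π×0.023×1) = 4.455 K/W
R_outer film = 1/(h_o·2πr_oL) = 1/(7.11×2π×0.158×1) = 0.1417 K/W
R_total = 225.7 K/W
Q = ΔT/R_total = 210/225.7

q′ ≈ 0.93 W/m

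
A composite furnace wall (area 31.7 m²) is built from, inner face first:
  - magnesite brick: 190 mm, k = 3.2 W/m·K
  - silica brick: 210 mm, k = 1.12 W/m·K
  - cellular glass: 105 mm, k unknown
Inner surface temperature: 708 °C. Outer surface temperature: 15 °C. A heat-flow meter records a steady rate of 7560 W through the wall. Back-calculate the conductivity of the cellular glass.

Using the resistance-network approach (series):
R_magnesite brick = L/(kA) = 0.19/(3.2×31.7) = 0.001873 K/W
R_silica brick = L/(kA) = 0.21/(1.12×31.7) = 0.005915 K/W
Sum of known resistances R_other = 0.007788 K/W
Total R = ΔT/Q = 693/7560 = 0.09167 K/W
R_cellular glass = R_total − R_other = 0.08388 K/W
k = L/(R·A) = 0.105/(0.08388×31.7)

k ≈ 0.0395 W/(m·K)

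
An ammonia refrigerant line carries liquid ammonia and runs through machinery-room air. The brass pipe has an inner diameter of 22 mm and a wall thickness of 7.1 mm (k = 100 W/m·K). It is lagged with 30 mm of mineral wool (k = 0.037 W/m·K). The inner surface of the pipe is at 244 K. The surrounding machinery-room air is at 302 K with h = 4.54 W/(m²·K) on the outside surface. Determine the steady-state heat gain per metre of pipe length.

q′ ≈ 11.8 W/m

Radial resistances (cylindrical: R_cond = ln(r_o/r_i)/(2πkL), R_conv = 1/(h·2πrL)):
R_brass pipe wall = ln(18.1/11)/(2π×100×1) = 7.926×10^-4 K/W
R_mineral wool = ln(48.1/18.1)/(2π×0.037×1) = 4.204 K/W
R_outer film = 1/(h_o·2πr_oL) = 1/(4.54×2π×0.0481×1) = 0.7288 K/W
R_total = 4.934 K/W
Q = ΔT/R_total = 58/4.934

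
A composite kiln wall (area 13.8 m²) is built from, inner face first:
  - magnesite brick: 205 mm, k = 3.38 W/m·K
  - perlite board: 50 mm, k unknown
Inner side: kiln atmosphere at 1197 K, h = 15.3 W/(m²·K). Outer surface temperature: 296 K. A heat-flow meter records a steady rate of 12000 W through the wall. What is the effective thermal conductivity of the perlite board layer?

Model the wall as resistances in series:
R_inner film = 1/(h_i·A) = 1/(15.3×13.8) = 0.004736 K/W
R_magnesite brick = L/(kA) = 0.205/(3.38×13.8) = 0.004395 K/W
Sum of known resistances R_other = 0.009131 K/W
Total R = ΔT/Q = 901/12000 = 0.07508 K/W
R_perlite board = R_total − R_other = 0.06595 K/W
k = L/(R·A) = 0.05/(0.06595×13.8)

k ≈ 0.0549 W/(m·K)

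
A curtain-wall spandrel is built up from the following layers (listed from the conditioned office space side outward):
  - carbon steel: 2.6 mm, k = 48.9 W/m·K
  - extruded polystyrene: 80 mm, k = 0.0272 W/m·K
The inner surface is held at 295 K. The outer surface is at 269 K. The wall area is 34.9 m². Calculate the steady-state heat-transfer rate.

Using the resistance-network approach (series):
R_carbon steel = L/(kA) = 0.0026/(48.9×34.9) = 1.523×10^-6 K/W
R_extruded polystyrene = L/(kA) = 0.08/(0.0272×34.9) = 0.08427 K/W
R_total = 0.08428 K/W
Q = ΔT / R_total = 26 / 0.08428

Q ≈ 309 W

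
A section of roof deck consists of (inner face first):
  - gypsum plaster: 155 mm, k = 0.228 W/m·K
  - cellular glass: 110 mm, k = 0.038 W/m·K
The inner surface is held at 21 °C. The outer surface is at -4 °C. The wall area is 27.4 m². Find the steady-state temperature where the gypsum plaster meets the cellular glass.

T ≈ 16.2 °C

Treating each layer as a thermal resistance in series:
R_gypsum plaster = L/(kA) = 0.155/(0.228×27.4) = 0.02481 K/W
R_cellular glass = L/(kA) = 0.11/(0.038×27.4) = 0.1056 K/W
R_total = 0.1305 K/W;  Q = ΔT/R_total = 25/0.1305 = 191.6 W
T_interface = T_inner − Q·ΣR(inner→interface) = 21 − 192×0.02481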